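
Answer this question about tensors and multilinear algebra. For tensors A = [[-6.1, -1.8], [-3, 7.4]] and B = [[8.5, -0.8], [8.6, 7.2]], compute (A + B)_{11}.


Tensor addition is component-wise: (A + B)_{ij} = A_{ij} + B_{ij}.
A_{11} = -6.1
B_{11} = 8.5
(A + B)_{11} = -6.1 + 8.5 = 2.4

2.4


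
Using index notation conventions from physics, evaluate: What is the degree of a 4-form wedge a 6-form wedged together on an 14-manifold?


The degree of a wedge product is the sum of the degrees of the individual forms.
Degrees: 4, 6
Total degree = 4 + 6 = 10

10


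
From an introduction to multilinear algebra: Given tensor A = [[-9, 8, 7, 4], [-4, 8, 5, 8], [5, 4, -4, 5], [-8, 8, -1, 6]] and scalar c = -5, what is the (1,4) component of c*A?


Scalar multiplication: (cA)_{ij} = c * A_{ij}.
c = -5
A_{14} = 4
(cA)_{14} = -5 * 4 = -20

-20


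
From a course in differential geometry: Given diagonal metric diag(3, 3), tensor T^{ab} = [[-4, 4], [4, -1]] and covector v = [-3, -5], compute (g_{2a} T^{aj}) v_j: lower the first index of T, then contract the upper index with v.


Step 1: lower the first index. For a diagonal metric, g_{ia} T^{aj} = g_{ii} T^{ij} (no sum on i).
g_{22} = 3
S_2{}^1 = 3 * T^{21} = 3 * 4 = 12
S_2{}^2 = 3 * T^{22} = 3 * -1 = -3
Step 2: contract S_2{}^j with v_j.
S_2{}^1 * v_1 = 12 * -3 = -36
S_2{}^2 * v_2 = -3 * -5 = 15
Result = -36 + 15 = -21

-21


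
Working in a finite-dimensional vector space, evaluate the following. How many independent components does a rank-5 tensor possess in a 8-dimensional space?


The number of components of a rank-r tensor in d dimensions is d^r.
Here d = 8 and r = 5.
8^5 = 32768

32768


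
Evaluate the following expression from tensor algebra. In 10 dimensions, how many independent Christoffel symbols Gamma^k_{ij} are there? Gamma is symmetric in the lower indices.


Christoffel symbols Gamma^k_{ij} are symmetric in i,j, so there are d * d(d+1)/2 independent symbols.
d = 10
d(d+1)/2 = 10 * 11 / 2 = 55
Total = 10 * 55 = 550

550


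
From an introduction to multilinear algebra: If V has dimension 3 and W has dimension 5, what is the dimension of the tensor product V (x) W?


The dimension of a tensor product is the product of dimensions.
dim(V) = 3, dim(W) = 5
dim(V (x) W) = 3 * 5 = 15

15


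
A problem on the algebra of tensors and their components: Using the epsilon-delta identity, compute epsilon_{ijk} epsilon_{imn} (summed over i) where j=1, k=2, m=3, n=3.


Using the identity: epsilon_{ijk} epsilon_{imn} = delta_{jm} delta_{kn} - delta_{jn} delta_{km}.
delta_{13} = 0
delta_{23} = 0
delta_{13} = 0
delta_{23} = 0
Result = 0 * 0 - 0 * 0 = 0 - 0 = 0

0


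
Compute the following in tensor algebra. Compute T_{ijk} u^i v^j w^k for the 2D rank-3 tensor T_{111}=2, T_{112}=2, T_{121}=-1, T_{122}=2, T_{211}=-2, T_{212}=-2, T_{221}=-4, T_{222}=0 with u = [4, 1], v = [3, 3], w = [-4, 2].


S = sum over i,j,k of T_{ijk} u_i v_j w_k. Expanding all 8 terms:
T_{111}*u_1*v_1*w_1 = 2*4*3*-4 = -96  (running total: -96)
T_{112}*u_1*v_1*w_2 = 2*4*3*2 = 48  (running total: -48)
T_{121}*u_1*v_2*w_1 = -1*4*3*-4 = 48  (running total: 0)
T_{122}*u_1*v_2*w_2 = 2*4*3*2 = 48  (running total: 48)
T_{211}*u_2*v_1*w_1 = -2*1*3*-4 = 24  (running total: 72)
T_{212}*u_2*v_1*w_2 = -2*1*3*2 = -12  (running total: 60)
T_{221}*u_2*v_2*w_1 = -4*1*3*-4 = 48  (running total: 108)
T_{222}*u_2*v_2*w_2 = 0*1*3*2 = 0  (running total: 108)
S = 108

108


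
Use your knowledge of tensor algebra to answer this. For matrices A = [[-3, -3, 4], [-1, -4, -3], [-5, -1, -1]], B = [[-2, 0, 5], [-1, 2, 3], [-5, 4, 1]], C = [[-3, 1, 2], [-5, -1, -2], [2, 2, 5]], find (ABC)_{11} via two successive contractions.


(ABC)_{11} = sum_m (AB)_{1m} C_{m1}. First compute row 1 of AB.
(AB)_{11} = -3*-2 + -3*-1 + 4*-5 = -11
(AB)_{12} = -3*0 + -3*2 + 4*4 = 10
(AB)_{13} = -3*5 + -3*3 + 4*1 = -20
Now contract with column 1 of C:
(AB)_{11} * C_{11} = -11 * -3 = 33
(AB)_{12} * C_{21} = 10 * -5 = -50
(AB)_{13} * C_{31} = -20 * 2 = -40
(ABC)_{11} = 33 + -50 + -40 = -57

-57


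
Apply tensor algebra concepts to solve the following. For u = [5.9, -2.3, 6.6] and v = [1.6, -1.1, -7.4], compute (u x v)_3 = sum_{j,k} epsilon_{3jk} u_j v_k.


(u x v)_3 = sum_{j,k} epsilon_{3jk} u_j v_k. Only permutations of (1,2,3) contribute; the two non-zero terms are:
eps_{312} u_1 v_2 = 1 * 5.9 * -1.1 = -6.49
eps_{321} u_2 v_1 = -1 * -2.3 * 1.6 = 3.68
(u x v)_3 = -2.81

-2.81


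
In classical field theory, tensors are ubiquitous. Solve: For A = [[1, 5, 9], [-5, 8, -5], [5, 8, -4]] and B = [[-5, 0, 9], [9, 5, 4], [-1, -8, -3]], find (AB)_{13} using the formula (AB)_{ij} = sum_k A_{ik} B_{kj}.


(AB)_{ij} = sum_k A_{ik} B_{kj}.
For i=1, j=3:
A_{11} * B_{13} = 1 * 9 = 9
A_{12} * B_{23} = 5 * 4 = 20
A_{13} * B_{33} = 9 * -3 = -27
Sum = 9 + 20 + -27 = 2

2


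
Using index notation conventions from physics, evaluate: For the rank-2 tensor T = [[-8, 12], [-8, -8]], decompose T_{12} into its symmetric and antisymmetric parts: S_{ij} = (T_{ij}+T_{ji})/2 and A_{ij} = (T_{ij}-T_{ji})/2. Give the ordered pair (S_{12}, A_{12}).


T_{12} = 12
T_{21} = -8
S_{12} = (12 + -8)/2 = 4/2 = 2
A_{12} = (12 - -8)/2 = 20/2 = 10
Check: S + A = 2 + 10 = 12 = T_{12}.

(2, 10)


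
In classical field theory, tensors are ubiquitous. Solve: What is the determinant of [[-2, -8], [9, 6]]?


For a 2x2 matrix [[a, b], [c, d]], det = a*d - b*c.
a = -2, b = -8, c = 9, d = 6
a*d = -2 * 6 = -12
b*c = -8 * 9 = -72
det = -12 - -72 = 60

60


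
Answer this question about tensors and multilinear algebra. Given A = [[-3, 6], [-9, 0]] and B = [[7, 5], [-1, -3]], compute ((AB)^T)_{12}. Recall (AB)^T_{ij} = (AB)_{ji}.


(AB)^T_{ij} = (AB)_{ji} = sum_k A_{jk} B_{ki}.
For i=1, j=2 we need (AB)_{21}:
A_{21} * B_{11} = -9 * 7 = -63
A_{22} * B_{21} = 0 * -1 = 0
Sum = -63 + 0 = -63

-63


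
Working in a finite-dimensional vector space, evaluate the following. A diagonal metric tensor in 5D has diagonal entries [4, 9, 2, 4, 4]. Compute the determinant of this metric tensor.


For a diagonal metric, the determinant is the product of diagonal entries.
Diagonal entries: 4, 9, 2, 4, 4
det(g) = 4 * 9 * 2 * 4 * 4 = 1152

1152


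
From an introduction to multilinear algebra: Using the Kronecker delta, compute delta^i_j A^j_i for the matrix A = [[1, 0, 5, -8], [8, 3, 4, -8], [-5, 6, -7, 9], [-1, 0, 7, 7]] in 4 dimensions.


The contraction (trace) of a rank-2 tensor is the sum of its diagonal elements.
Diagonal entries: A[1,1] = 1, A[2,2] = 3, A[3,3] = -7, A[4,4] = 7
Tr(A) = 1 + 3 + -7 + 7 = 4

4


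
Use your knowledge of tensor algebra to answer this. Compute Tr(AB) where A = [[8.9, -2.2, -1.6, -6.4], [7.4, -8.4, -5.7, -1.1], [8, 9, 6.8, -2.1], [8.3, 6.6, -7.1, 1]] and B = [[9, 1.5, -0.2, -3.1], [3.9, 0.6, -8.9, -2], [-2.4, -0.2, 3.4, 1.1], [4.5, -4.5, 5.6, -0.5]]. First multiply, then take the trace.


Tr(AB) = sum_i (AB)_{ii} where (AB)_{ii} = sum_k A_{ik} B_{ki}.
(AB)_{11} = 8.9*9 + -2.2*3.9 + -1.6*-2.4 + -6.4*4.5 = 46.56
(AB)_{22} = 7.4*1.5 + -8.4*0.6 + -5.7*-0.2 + -1.1*-4.5 = 12.15
(AB)_{33} = 8*-0.2 + 9*-8.9 + 6.8*3.4 + -2.1*5.6 = -70.34
(AB)_{44} = 8.3*-3.1 + 6.6*-2 + -7.1*1.1 + 1*-0.5 = -47.24
Tr(AB) = 46.56 + 12.15 + -70.34 + -47.24 = -58.87

-58.87


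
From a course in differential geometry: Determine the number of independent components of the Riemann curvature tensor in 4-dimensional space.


The Riemann tensor in d dimensions has d^2(d^2 - 1)/12 independent components.
d = 4, so d^2 = 16
d^2 - 1 = 15
d^2(d^2 - 1) = 16 * 15 = 240
Divide by 12: 240 / 12 = 20

20


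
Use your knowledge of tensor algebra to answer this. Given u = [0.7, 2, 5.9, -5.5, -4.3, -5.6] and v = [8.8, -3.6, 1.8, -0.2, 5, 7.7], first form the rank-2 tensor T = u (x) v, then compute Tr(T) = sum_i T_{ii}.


The outer product gives T_{ij} = u_i v_j.
The trace (contraction) is Tr(T) = sum_i T_{ii} = sum_i u_i v_i.
Diagonal entries:
T_{11} = u_1 * v_1 = 0.7 * 8.8 = 6.16
T_{22} = u_2 * v_2 = 2 * -3.6 = -7.2
T_{33} = u_3 * v_3 = 5.9 * 1.8 = 10.62
T_{44} = u_4 * v_4 = -5.5 * -0.2 = 1.1
T_{55} = u_5 * v_5 = -4.3 * 5 = -21.5
T_{66} = u_6 * v_6 = -5.6 * 7.7 = -43.12
Tr(T) = 6.16 + -7.2 + 10.62 + 1.1 + -21.5 + -43.12 = -53.94

-53.94


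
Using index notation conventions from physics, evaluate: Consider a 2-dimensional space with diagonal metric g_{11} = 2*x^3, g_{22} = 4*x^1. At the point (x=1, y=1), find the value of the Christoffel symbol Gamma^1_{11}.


For a diagonal metric, Gamma^k_{ij} = (1/2) g^{kk} (dg_{ik}/dx_j + dg_{jk}/dx_i - dg_{ij}/dx_k).
The metric is diagonal, so g_{ab} = 0 for a != b.
At the given point: g_{11} = 2, g_{22} = 4
g^{11} = 1/2
dg_{11}/dx_1 = dg_{11}/dx_1 = 6
dg_{11}/dx_1 = dg_{11}/dx_1 = 6
dg_{11}/dx_1 = dg_{11}/dx_1 = 6
Numerator = 6 + 6 - 6 = 6
Gamma^1_{11} = 6 / (2 * 2) = 3/2

3/2


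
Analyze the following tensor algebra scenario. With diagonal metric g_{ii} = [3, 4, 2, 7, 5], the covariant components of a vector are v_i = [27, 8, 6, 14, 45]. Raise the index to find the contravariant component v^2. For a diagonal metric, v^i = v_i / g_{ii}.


To raise an index with a diagonal metric: v^i = v_i / g_{ii}.
For index 2: v_2 = 8, g_{22} = 4
v^2 = 8 / 4 = 2

2


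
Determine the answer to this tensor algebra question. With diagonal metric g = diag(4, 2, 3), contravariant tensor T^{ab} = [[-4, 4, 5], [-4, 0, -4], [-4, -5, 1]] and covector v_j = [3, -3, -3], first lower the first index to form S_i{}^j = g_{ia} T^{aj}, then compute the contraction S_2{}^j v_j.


Step 1: lower the first index. For a diagonal metric, g_{ia} T^{aj} = g_{ii} T^{ij} (no sum on i).
g_{22} = 2
S_2{}^1 = 2 * T^{21} = 2 * -4 = -8
S_2{}^2 = 2 * T^{22} = 2 * 0 = 0
S_2{}^3 = 2 * T^{23} = 2 * -4 = -8
Step 2: contract S_2{}^j with v_j.
S_2{}^1 * v_1 = -8 * 3 = -24
S_2{}^2 * v_2 = 0 * -3 = 0
S_2{}^3 * v_3 = -8 * -3 = 24
Result = -24 + 0 + 24 = 0

0


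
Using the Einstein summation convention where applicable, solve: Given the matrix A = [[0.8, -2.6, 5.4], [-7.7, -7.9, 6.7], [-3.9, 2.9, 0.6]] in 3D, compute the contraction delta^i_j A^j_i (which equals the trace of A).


The contraction (trace) of a rank-2 tensor is the sum of its diagonal elements.
Diagonal entries: A[1,1] = 0.8, A[2,2] = -7.9, A[3,3] = 0.6
Tr(A) = 0.8 + -7.9 + 0.6 = -6.5

-6.5


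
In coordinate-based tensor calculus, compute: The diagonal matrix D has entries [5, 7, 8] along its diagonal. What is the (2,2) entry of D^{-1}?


For a diagonal matrix, the inverse has entries (D^{-1})_{ii} = 1/d_{ii}.
The diagonal entries are: d_{11} = 5, d_{22} = 7, d_{33} = 8
We need (D^{-1})_{22} = 1/d_{22} = 1/7 = 1/7

1/7


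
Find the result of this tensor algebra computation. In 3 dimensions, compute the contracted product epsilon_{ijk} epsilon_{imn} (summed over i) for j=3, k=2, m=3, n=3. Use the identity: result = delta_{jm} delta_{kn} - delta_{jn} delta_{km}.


Using the identity: epsilon_{ijk} epsilon_{imn} = delta_{jm} delta_{kn} - delta_{jn} delta_{km}.
delta_{33} = 1
delta_{23} = 0
delta_{33} = 1
delta_{23} = 0
Result = 1 * 0 - 1 * 0 = 0 - 0 = 0

0


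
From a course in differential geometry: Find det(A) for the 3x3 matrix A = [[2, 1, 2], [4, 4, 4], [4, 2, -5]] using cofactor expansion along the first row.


Expanding along the first row, det(A) = a11*M_11 - a12*M_12 + a13*M_13, where M_1j is the (1,j) minor.
Minor M_11 = 4*-5 - 4*2 = -28
Minor M_12 = 4*-5 - 4*4 = -36
Minor M_13 = 4*2 - 4*4 = -8
det = 2*(-28) - 1*(-36) + 2*(-8)
    = -56 - -36 + -16
    = -36

-36


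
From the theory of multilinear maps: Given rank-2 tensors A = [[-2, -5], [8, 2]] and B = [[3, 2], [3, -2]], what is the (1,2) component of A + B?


Tensor addition is component-wise: (A + B)_{ij} = A_{ij} + B_{ij}.
A_{12} = -5
B_{12} = 2
(A + B)_{12} = -5 + 2 = -3

-3


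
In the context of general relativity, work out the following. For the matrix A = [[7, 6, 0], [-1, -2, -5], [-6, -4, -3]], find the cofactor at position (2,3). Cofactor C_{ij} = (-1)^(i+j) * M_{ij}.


To find cofactor C_{23}, delete row 2 and column 3.
The resulting 2x2 submatrix is: [[7, 6], [-6, -4]]
Minor M_{23} = 7*-4 - 6*-6
  = -28 - -36 = 8
Sign = (-1)^(2+3) = (-1)^5 = -1
Cofactor C_{23} = -1 * 8 = -8

-8


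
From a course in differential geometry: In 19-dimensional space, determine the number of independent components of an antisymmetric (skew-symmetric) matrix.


An antisymmetric rank-2 tensor satisfies A_{ij} = -A_{ji}, so diagonal entries are zero.
The independent components are the upper-triangular entries: C(n, 2) = n(n-1)/2.
n = 19
C(19, 2) = 19 * 18 / 2 = 342 / 2 = 171

171


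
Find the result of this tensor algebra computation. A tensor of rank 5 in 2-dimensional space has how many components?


The number of components of a rank-r tensor in d dimensions is d^r.
Here d = 2 and r = 5.
2^5 = 32

32


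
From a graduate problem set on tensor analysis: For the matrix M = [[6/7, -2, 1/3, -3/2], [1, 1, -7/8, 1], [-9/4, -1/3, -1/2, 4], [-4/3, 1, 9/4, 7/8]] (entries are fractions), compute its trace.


The trace is the sum of diagonal entries.
Diagonal: M[1,1] = 6/7, M[2,2] = 1, M[3,3] = -1/2, M[4,4] = 7/8
Tr(M) = 6/7 + 1 + -1/2 + 7/8
Computing step by step:
After adding M[1,1]: 6/7
After adding M[2,2]: 13/7
After adding M[3,3]: 19/14
After adding M[4,4]: 125/56
Tr(M) = 125/56

125/56


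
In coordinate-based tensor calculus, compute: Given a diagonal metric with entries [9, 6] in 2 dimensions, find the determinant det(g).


For a diagonal metric, the determinant is the product of diagonal entries.
Diagonal entries: 9, 6
det(g) = 9 * 6 = 54

54


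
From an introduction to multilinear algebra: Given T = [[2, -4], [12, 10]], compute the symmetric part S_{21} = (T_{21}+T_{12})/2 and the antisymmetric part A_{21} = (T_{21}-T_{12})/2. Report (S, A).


T_{21} = 12
T_{12} = -4
S_{21} = (12 + -4)/2 = 8/2 = 4
A_{21} = (12 - -4)/2 = 16/2 = 8
Check: S + A = 4 + 8 = 12 = T_{21}.

(4, 8)


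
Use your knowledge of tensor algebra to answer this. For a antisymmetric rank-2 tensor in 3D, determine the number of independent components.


A antisymmetric rank-2 tensor in d dimensions has d(d-1)/2 independent components.
d = 3
d(d-1)/2 = 3 * 2 / 2 = 6 / 2 = 3

3


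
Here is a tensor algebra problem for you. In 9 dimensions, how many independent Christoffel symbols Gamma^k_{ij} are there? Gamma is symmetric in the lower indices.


Christoffel symbols Gamma^k_{ij} are symmetric in i,j, so there are d * d(d+1)/2 independent symbols.
d = 9
d(d+1)/2 = 9 * 10 / 2 = 45
Total = 9 * 45 = 405

405


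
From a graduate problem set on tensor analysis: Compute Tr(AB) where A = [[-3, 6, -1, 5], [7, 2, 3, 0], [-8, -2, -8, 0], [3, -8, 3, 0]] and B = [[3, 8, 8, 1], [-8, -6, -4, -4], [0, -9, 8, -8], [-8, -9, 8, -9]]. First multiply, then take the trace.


Tr(AB) = sum_i (AB)_{ii} where (AB)_{ii} = sum_k A_{ik} B_{ki}.
(AB)_{11} = -3*3 + 6*-8 + -1*0 + 5*-8 = -97
(AB)_{22} = 7*8 + 2*-6 + 3*-9 + 0*-9 = 17
(AB)_{33} = -8*8 + -2*-4 + -8*8 + 0*8 = -120
(AB)_{44} = 3*1 + -8*-4 + 3*-8 + 0*-9 = 11
Tr(AB) = -97 + 17 + -120 + 11 = -189

-189


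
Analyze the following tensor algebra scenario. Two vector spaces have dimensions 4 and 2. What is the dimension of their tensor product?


The dimension of a tensor product is the product of dimensions.
dim(V) = 4, dim(W) = 2
dim(V (x) W) = 4 * 2 = 8

8


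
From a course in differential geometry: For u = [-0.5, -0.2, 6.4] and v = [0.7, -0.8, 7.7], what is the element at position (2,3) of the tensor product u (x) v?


The outer product entry T_{ij} = u_i * v_j.
We need i=2, j=3.
u_2 = -0.2, v_3 = 7.7
T_{2,3} = -0.2 * 7.7 = -1.54

-1.54


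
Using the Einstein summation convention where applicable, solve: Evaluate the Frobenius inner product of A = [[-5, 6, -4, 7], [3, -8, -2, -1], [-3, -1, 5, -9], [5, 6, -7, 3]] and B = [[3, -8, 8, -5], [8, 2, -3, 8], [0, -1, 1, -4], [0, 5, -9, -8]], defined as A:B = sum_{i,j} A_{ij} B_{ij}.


A:B = sum over all i,j of A_{ij} * B_{ij}.
Row 1: -5*3=-15, 6*-8=-48, -4*8=-32, 7*-5=-35 => row sum = -130
Row 2: 3*8=24, -8*2=-16, -2*-3=6, -1*8=-8 => row sum = 6
Row 3: -3*0=0, -1*-1=1, 5*1=5, -9*-4=36 => row sum = 42
Row 4: 5*0=0, 6*5=30, -7*-9=63, 3*-8=-24 => row sum = 69
Total = -130 + 6 + 42 + 69 = -13

-13


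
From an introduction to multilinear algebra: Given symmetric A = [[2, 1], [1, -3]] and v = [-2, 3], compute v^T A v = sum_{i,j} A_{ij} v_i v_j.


First compute Av:
(Av)_1 = 2*-2 + 1*3 = -1
(Av)_2 = 1*-2 + -3*3 = -11
Av = [-1, -11]
Then v^T (Av) = -2*-1 + 3*-11
= 2 + -33 = -31

-31


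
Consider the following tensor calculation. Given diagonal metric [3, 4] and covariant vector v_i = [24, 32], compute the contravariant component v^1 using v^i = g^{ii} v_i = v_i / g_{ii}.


To raise an index with a diagonal metric: v^i = v_i / g_{ii}.
For index 1: v_1 = 24, g_{11} = 3
v^1 = 24 / 3 = 8

8


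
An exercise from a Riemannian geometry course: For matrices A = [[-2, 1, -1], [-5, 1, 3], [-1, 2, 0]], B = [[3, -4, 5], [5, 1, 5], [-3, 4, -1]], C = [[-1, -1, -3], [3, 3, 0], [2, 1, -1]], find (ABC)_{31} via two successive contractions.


(ABC)_{31} = sum_m (AB)_{3m} C_{m1}. First compute row 3 of AB.
(AB)_{31} = -1*3 + 2*5 + 0*-3 = 7
(AB)_{32} = -1*-4 + 2*1 + 0*4 = 6
(AB)_{33} = -1*5 + 2*5 + 0*-1 = 5
Now contract with column 1 of C:
(AB)_{31} * C_{11} = 7 * -1 = -7
(AB)_{32} * C_{21} = 6 * 3 = 18
(AB)_{33} * C_{31} = 5 * 2 = 10
(ABC)_{31} = -7 + 18 + 10 = 21

21


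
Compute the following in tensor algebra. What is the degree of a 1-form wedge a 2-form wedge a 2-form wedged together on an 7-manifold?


The degree of a wedge product is the sum of the degrees of the individual forms.
Degrees: 1, 2, 2
Total degree = 1 + 2 + 2 = 5

5


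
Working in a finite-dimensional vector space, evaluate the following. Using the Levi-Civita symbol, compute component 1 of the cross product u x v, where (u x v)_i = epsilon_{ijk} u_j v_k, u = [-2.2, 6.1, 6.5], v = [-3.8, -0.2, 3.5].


(u x v)_1 = sum_{j,k} epsilon_{1jk} u_j v_k. Only permutations of (1,2,3) contribute; the two non-zero terms are:
eps_{123} u_2 v_3 = 1 * 6.1 * 3.5 = 21.35
eps_{132} u_3 v_2 = -1 * 6.5 * -0.2 = 1.3
(u x v)_1 = 22.65

22.65


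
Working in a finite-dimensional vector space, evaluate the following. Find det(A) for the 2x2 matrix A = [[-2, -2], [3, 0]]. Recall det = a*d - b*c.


For a 2x2 matrix [[a, b], [c, d]], det = a*d - b*c.
a = -2, b = -2, c = 3, d = 0
a*d = -2 * 0 = 0
b*c = -2 * 3 = -6
det = 0 - -6 = 6

6


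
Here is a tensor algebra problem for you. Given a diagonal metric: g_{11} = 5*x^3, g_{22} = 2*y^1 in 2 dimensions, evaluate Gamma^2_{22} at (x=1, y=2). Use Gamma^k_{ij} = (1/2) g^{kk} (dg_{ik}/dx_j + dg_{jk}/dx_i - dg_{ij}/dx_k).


For a diagonal metric, Gamma^k_{ij} = (1/2) g^{kk} (dg_{ik}/dx_j + dg_{jk}/dx_i - dg_{ij}/dx_k).
The metric is diagonal, so g_{ab} = 0 for a != b.
At the given point: g_{11} = 5, g_{22} = 4
g^{22} = 1/4
dg_{22}/dx_2 = dg_{22}/dx_2 = 2
dg_{22}/dx_2 = dg_{22}/dx_2 = 2
dg_{22}/dx_2 = dg_{22}/dx_2 = 2
Numerator = 2 + 2 - 2 = 2
Gamma^2_{22} = 2 / (2 * 4) = 1/4

1/4


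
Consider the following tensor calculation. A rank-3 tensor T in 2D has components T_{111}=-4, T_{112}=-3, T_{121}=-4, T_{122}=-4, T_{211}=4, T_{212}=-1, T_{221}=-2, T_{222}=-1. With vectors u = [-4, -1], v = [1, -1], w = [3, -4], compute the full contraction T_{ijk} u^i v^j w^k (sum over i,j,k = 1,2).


S = sum over i,j,k of T_{ijk} u_i v_j w_k. Expanding all 8 terms:
T_{111}*u_1*v_1*w_1 = -4*-4*1*3 = 48  (running total: 48)
T_{112}*u_1*v_1*w_2 = -3*-4*1*-4 = -48  (running total: 0)
T_{121}*u_1*v_2*w_1 = -4*-4*-1*3 = -48  (running total: -48)
T_{122}*u_1*v_2*w_2 = -4*-4*-1*-4 = 64  (running total: 16)
T_{211}*u_2*v_1*w_1 = 4*-1*1*3 = -12  (running total: 4)
T_{212}*u_2*v_1*w_2 = -1*-1*1*-4 = -4  (running total: 0)
T_{221}*u_2*v_2*w_1 = -2*-1*-1*3 = -6  (running total: -6)
T_{222}*u_2*v_2*w_2 = -1*-1*-1*-4 = 4  (running total: -2)
S = -2

-2


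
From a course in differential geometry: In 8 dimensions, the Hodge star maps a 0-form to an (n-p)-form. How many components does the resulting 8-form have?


The Hodge dual of a p-form on an n-dimensional manifold is an (n-p)-form.
n = 8, p = 0, so dual degree = 8 - 0 = 8
The number of components is C(n, n-p) = C(8, 8) = 1

1


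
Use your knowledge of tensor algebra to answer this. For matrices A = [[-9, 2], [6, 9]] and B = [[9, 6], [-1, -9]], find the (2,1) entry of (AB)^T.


(AB)^T_{ij} = (AB)_{ji} = sum_k A_{jk} B_{ki}.
For i=2, j=1 we need (AB)_{12}:
A_{11} * B_{12} = -9 * 6 = -54
A_{12} * B_{22} = 2 * -9 = -18
Sum = -54 + -18 = -72

-72


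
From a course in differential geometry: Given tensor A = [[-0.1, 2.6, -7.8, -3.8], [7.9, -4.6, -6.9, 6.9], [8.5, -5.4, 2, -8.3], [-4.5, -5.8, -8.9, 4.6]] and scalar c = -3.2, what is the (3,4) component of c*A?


Scalar multiplication: (cA)_{ij} = c * A_{ij}.
c = -3.2
A_{34} = -8.3
(cA)_{34} = -3.2 * -8.3 = 26.56

26.56


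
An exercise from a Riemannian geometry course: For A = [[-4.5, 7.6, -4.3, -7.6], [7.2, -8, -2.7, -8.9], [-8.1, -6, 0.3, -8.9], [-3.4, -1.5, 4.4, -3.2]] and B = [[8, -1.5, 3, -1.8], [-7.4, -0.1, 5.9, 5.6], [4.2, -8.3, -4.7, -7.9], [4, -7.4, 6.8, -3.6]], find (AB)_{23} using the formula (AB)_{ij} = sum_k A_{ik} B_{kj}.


(AB)_{ij} = sum_k A_{ik} B_{kj}.
For i=2, j=3:
A_{21} * B_{13} = 7.2 * 3 = 21.6
A_{22} * B_{23} = -8 * 5.9 = -47.2
A_{23} * B_{33} = -2.7 * -4.7 = 12.69
A_{24} * B_{43} = -8.9 * 6.8 = -60.52
Sum = 21.6 + -47.2 + 12.69 + -60.52 = -73.43

-73.43


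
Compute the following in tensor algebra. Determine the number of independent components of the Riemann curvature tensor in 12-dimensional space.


The Riemann tensor in d dimensions has d^2(d^2 - 1)/12 independent components.
d = 12, so d^2 = 144
d^2 - 1 = 143
d^2(d^2 - 1) = 144 * 143 = 20592
Divide by 12: 20592 / 12 = 1716

1716


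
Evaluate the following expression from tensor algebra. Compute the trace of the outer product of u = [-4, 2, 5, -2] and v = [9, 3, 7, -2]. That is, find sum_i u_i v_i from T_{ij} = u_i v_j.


The outer product gives T_{ij} = u_i v_j.
The trace (contraction) is Tr(T) = sum_i T_{ii} = sum_i u_i v_i.
Diagonal entries:
T_{11} = u_1 * v_1 = -4 * 9 = -36
T_{22} = u_2 * v_2 = 2 * 3 = 6
T_{33} = u_3 * v_3 = 5 * 7 = 35
T_{44} = u_4 * v_4 = -2 * -2 = 4
Tr(T) = -36 + 6 + 35 + 4 = 9

9


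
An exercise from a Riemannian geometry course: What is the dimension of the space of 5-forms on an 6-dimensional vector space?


The dimension of the space of p-forms on an n-dimensional space is C(n, p).
n = 6, p = 5
C(6, 5) = 6! / (5! * 1!) = 6

6


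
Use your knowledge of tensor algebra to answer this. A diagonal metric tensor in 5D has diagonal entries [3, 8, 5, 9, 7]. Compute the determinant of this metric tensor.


For a diagonal metric, the determinant is the product of diagonal entries.
Diagonal entries: 3, 8, 5, 9, 7
det(g) = 3 * 8 * 5 * 9 * 7 = 7560

7560


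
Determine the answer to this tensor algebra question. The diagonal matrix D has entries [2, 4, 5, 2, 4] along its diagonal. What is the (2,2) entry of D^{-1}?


For a diagonal matrix, the inverse has entries (D^{-1})_{ii} = 1/d_{ii}.
The diagonal entries are: d_{11} = 2, d_{22} = 4, d_{33} = 5, d_{44} = 2, d_{55} = 4
We need (D^{-1})_{22} = 1/d_{22} = 1/4 = 1/4

1/4


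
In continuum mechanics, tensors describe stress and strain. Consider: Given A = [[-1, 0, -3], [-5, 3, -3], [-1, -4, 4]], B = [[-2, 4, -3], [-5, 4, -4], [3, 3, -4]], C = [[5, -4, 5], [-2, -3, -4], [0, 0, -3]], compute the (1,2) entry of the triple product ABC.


(ABC)_{12} = sum_m (AB)_{1m} C_{m2}. First compute row 1 of AB.
(AB)_{11} = -1*-2 + 0*-5 + -3*3 = -7
(AB)_{12} = -1*4 + 0*4 + -3*3 = -13
(AB)_{13} = -1*-3 + 0*-4 + -3*-4 = 15
Now contract with column 2 of C:
(AB)_{11} * C_{12} = -7 * -4 = 28
(AB)_{12} * C_{22} = -13 * -3 = 39
(AB)_{13} * C_{32} = 15 * 0 = 0
(ABC)_{12} = 28 + 39 + 0 = 67

67


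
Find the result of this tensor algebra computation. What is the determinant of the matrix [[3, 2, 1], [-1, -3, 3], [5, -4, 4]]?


Expanding along the first row, det(A) = a11*M_11 - a12*M_12 + a13*M_13, where M_1j is the (1,j) minor.
Minor M_11 = -3*4 - 3*-4 = 0
Minor M_12 = -1*4 - 3*5 = -19
Minor M_13 = -1*-4 - -3*5 = 19
det = 3*(0) - 2*(-19) + 1*(19)
    = 0 - -38 + 19
    = 57

57


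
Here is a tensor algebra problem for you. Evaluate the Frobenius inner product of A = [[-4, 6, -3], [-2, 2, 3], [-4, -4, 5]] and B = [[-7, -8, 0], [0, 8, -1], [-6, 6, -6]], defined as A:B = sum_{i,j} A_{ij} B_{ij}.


A:B = sum over all i,j of A_{ij} * B_{ij}.
Row 1: -4*-7=28, 6*-8=-48, -3*0=0 => row sum = -20
Row 2: -2*0=0, 2*8=16, 3*-1=-3 => row sum = 13
Row 3: -4*-6=24, -4*6=-24, 5*-6=-30 => row sum = -30
Total = -20 + 13 + -30 = -37

-37


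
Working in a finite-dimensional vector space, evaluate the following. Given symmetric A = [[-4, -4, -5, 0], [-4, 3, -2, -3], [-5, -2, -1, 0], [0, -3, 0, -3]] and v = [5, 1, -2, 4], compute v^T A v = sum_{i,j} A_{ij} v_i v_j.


First compute Av:
(Av)_1 = -4*5 + -4*1 + -5*-2 + 0*4 = -14
(Av)_2 = -4*5 + 3*1 + -2*-2 + -3*4 = -25
(Av)_3 = -5*5 + -2*1 + -1*-2 + 0*4 = -25
(Av)_4 = 0*5 + -3*1 + 0*-2 + -3*4 = -15
Av = [-14, -25, -25, -15]
Then v^T (Av) = 5*-14 + 1*-25 + -2*-25 + 4*-15
= -70 + -25 + 50 + -60 = -105

-105


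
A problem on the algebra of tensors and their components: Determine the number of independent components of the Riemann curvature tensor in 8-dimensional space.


The Riemann tensor in d dimensions has d^2(d^2 - 1)/12 independent components.
d = 8, so d^2 = 64
d^2 - 1 = 63
d^2(d^2 - 1) = 64 * 63 = 4032
Divide by 12: 4032 / 12 = 336

336


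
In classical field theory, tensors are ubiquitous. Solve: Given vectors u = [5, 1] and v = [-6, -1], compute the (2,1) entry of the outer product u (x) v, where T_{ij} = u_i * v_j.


The outer product entry T_{ij} = u_i * v_j.
We need i=2, j=1.
u_2 = 1, v_1 = -6
T_{2,1} = 1 * -6 = -6

-6


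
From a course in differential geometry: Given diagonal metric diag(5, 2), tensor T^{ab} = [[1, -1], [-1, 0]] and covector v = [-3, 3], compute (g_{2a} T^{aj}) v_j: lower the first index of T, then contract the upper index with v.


Step 1: lower the first index. For a diagonal metric, g_{ia} T^{aj} = g_{ii} T^{ij} (no sum on i).
g_{22} = 2
S_2{}^1 = 2 * T^{21} = 2 * -1 = -2
S_2{}^2 = 2 * T^{22} = 2 * 0 = 0
Step 2: contract S_2{}^j with v_j.
S_2{}^1 * v_1 = -2 * -3 = 6
S_2{}^2 * v_2 = 0 * 3 = 0
Result = 6 + 0 = 6

6


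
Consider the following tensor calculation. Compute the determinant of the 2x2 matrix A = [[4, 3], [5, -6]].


For a 2x2 matrix [[a, b], [c, d]], det = a*d - b*c.
a = 4, b = 3, c = 5, d = -6
a*d = 4 * -6 = -24
b*c = 3 * 5 = 15
det = -24 - 15 = -39

-39


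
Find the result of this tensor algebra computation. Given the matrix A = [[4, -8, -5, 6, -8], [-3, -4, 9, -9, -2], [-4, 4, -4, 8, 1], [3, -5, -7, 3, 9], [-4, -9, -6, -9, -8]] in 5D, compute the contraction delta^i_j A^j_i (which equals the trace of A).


The contraction (trace) of a rank-2 tensor is the sum of its diagonal elements.
Diagonal entries: A[1,1] = 4, A[2,2] = -4, A[3,3] = -4, A[4,4] = 3, A[5,5] = -8
Tr(A) = 4 + -4 + -4 + 3 + -8 = -9

-9


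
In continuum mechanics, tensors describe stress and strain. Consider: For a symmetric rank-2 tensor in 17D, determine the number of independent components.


A symmetric rank-2 tensor in d dimensions has d(d+1)/2 independent components.
d = 17
d(d+1)/2 = 17 * 18 / 2 = 306 / 2 = 153

153


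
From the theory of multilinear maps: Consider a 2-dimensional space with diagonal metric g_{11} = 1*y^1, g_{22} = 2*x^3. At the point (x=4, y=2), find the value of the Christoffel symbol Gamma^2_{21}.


For a diagonal metric, Gamma^k_{ij} = (1/2) g^{kk} (dg_{ik}/dx_j + dg_{jk}/dx_i - dg_{ij}/dx_k).
The metric is diagonal, so g_{ab} = 0 for a != b.
At the given point: g_{11} = 2, g_{22} = 128
g^{22} = 1/128
dg_{22}/dx_1 = dg_{22}/dx_1 = 96
dg_{12}/dx_2 = 0 (off-diagonal)
dg_{21}/dx_2 = 0 (off-diagonal)
Numerator = 96 + 0 - 0 = 96
Gamma^2_{21} = 96 / (2 * 128) = 3/8

3/8


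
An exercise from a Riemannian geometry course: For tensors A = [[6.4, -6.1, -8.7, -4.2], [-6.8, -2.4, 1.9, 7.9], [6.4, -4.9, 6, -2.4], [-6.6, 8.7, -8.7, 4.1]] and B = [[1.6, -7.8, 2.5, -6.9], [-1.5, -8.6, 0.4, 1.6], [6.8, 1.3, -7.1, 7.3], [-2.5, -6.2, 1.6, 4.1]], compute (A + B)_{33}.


Tensor addition is component-wise: (A + B)_{ij} = A_{ij} + B_{ij}.
A_{33} = 6
B_{33} = -7.1
(A + B)_{33} = 6 + -7.1 = -1.1

-1.1


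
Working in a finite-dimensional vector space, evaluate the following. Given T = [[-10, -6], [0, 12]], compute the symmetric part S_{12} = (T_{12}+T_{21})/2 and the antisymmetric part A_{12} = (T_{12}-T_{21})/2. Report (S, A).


T_{12} = -6
T_{21} = 0
S_{12} = (-6 + 0)/2 = -6/2 = -3
A_{12} = (-6 - 0)/2 = -6/2 = -3
Check: S + A = -3 + -3 = -6 = T_{12}.

(-3, -3)


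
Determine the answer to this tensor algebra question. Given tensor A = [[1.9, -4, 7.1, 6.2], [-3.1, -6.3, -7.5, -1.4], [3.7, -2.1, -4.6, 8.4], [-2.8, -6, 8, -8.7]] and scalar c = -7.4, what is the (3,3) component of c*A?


Scalar multiplication: (cA)_{ij} = c * A_{ij}.
c = -7.4
A_{33} = -4.6
(cA)_{33} = -7.4 * -4.6 = 34.04

34.04


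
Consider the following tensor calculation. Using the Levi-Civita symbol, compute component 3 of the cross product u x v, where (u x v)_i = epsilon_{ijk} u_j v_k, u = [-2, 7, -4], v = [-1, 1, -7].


(u x v)_3 = sum_{j,k} epsilon_{3jk} u_j v_k. Only permutations of (1,2,3) contribute; the two non-zero terms are:
eps_{312} u_1 v_2 = 1 * -2 * 1 = -2
eps_{321} u_2 v_1 = -1 * 7 * -1 = 7
(u x v)_3 = 5

5


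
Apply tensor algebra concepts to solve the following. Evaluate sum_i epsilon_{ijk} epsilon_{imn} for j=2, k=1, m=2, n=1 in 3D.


Using the identity: epsilon_{ijk} epsilon_{imn} = delta_{jm} delta_{kn} - delta_{jn} delta_{km}.
delta_{22} = 1
delta_{11} = 1
delta_{21} = 0
delta_{12} = 0
Result = 1 * 1 - 0 * 0 = 1 - 0 = 1

1


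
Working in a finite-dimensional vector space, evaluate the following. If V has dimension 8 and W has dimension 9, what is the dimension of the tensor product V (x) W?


The dimension of a tensor product is the product of dimensions.
dim(V) = 8, dim(W) = 9
dim(V (x) W) = 8 * 9 = 72

72


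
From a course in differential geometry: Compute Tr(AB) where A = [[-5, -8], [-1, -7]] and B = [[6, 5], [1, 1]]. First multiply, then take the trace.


Tr(AB) = sum_i (AB)_{ii} where (AB)_{ii} = sum_k A_{ik} B_{ki}.
(AB)_{11} = -5*6 + -8*1 = -38
(AB)_{22} = -1*5 + -7*1 = -12
Tr(AB) = -38 + -12 = -50

-50


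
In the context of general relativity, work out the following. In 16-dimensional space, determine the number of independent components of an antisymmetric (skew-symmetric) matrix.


An antisymmetric rank-2 tensor satisfies A_{ij} = -A_{ji}, so diagonal entries are zero.
The independent components are the upper-triangular entries: C(n, 2) = n(n-1)/2.
n = 16
C(16, 2) = 16 * 15 / 2 = 240 / 2 = 120

120


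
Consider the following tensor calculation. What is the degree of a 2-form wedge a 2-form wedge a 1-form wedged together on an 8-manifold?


The degree of a wedge product is the sum of the degrees of the individual forms.
Degrees: 2, 2, 1
Total degree = 2 + 2 + 1 = 5

5


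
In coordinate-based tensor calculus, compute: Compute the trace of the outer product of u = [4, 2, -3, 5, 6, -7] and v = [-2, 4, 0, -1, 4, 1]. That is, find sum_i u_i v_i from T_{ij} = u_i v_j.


The outer product gives T_{ij} = u_i v_j.
The trace (contraction) is Tr(T) = sum_i T_{ii} = sum_i u_i v_i.
Diagonal entries:
T_{11} = u_1 * v_1 = 4 * -2 = -8
T_{22} = u_2 * v_2 = 2 * 4 = 8
T_{33} = u_3 * v_3 = -3 * 0 = 0
T_{44} = u_4 * v_4 = 5 * -1 = -5
T_{55} = u_5 * v_5 = 6 * 4 = 24
T_{66} = u_6 * v_6 = -7 * 1 = -7
Tr(T) = -8 + 8 + 0 + -5 + 24 + -7 = 12

12


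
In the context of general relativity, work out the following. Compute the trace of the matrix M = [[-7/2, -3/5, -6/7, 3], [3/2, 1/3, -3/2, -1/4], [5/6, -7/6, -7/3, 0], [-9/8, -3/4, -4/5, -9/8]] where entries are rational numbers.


The trace is the sum of diagonal entries.
Diagonal: M[1,1] = -7/2, M[2,2] = 1/3, M[3,3] = -7/3, M[4,4] = -9/8
Tr(M) = -7/2 + 1/3 + -7/3 + -9/8
Computing step by step:
After adding M[1,1]: -7/2
After adding M[2,2]: -19/6
After adding M[3,3]: -11/2
After adding M[4,4]: -53/8
Tr(M) = -53/8

-53/8


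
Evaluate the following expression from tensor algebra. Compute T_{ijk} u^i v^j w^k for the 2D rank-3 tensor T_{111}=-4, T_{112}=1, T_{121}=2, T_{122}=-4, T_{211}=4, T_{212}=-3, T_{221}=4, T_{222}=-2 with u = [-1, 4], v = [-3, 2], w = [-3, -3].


S = sum over i,j,k of T_{ijk} u_i v_j w_k. Expanding all 8 terms:
T_{111}*u_1*v_1*w_1 = -4*-1*-3*-3 = 36  (running total: 36)
T_{112}*u_1*v_1*w_2 = 1*-1*-3*-3 = -9  (running total: 27)
T_{121}*u_1*v_2*w_1 = 2*-1*2*-3 = 12  (running total: 39)
T_{122}*u_1*v_2*w_2 = -4*-1*2*-3 = -24  (running total: 15)
T_{211}*u_2*v_1*w_1 = 4*4*-3*-3 = 144  (running total: 159)
T_{212}*u_2*v_1*w_2 = -3*4*-3*-3 = -108  (running total: 51)
T_{221}*u_2*v_2*w_1 = 4*4*2*-3 = -96  (running total: -45)
T_{222}*u_2*v_2*w_2 = -2*4*2*-3 = 48  (running total: 3)
S = 3

3


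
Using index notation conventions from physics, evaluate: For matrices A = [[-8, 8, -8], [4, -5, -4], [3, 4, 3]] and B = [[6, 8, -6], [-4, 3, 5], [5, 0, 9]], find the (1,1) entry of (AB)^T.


(AB)^T_{ij} = (AB)_{ji} = sum_k A_{jk} B_{ki}.
For i=1, j=1 we need (AB)_{11}:
A_{11} * B_{11} = -8 * 6 = -48
A_{12} * B_{21} = 8 * -4 = -32
A_{13} * B_{31} = -8 * 5 = -40
Sum = -48 + -32 + -40 = -120

-120


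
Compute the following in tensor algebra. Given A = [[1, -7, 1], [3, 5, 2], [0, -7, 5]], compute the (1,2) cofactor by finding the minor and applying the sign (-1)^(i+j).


To find cofactor C_{12}, delete row 1 and column 2.
The resulting 2x2 submatrix is: [[3, 2], [0, 5]]
Minor M_{12} = 3*5 - 2*0
  = 15 - 0 = 15
Sign = (-1)^(1+2) = (-1)^3 = -1
Cofactor C_{12} = -1 * 15 = -15

-15


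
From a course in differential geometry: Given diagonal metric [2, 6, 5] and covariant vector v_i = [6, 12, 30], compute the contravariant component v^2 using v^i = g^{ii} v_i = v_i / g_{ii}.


To raise an index with a diagonal metric: v^i = v_i / g_{ii}.
For index 2: v_2 = 12, g_{22} = 6
v^2 = 12 / 6 = 2

2


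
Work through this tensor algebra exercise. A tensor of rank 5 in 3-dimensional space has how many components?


The number of components of a rank-r tensor in d dimensions is d^r.
Here d = 3 and r = 5.
3^5 = 243

243


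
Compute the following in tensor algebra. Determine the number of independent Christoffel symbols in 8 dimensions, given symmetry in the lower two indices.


Christoffel symbols Gamma^k_{ij} are symmetric in i,j, so there are d * d(d+1)/2 independent symbols.
d = 8
d(d+1)/2 = 8 * 9 / 2 = 36
Total = 8 * 36 = 288

288


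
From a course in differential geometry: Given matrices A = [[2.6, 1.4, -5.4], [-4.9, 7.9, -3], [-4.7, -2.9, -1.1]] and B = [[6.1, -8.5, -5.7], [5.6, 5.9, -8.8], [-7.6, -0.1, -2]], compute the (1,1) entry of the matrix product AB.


(AB)_{ij} = sum_k A_{ik} B_{kj}.
For i=1, j=1:
A_{11} * B_{11} = 2.6 * 6.1 = 15.86
A_{12} * B_{21} = 1.4 * 5.6 = 7.84
A_{13} * B_{31} = -5.4 * -7.6 = 41.04
Sum = 15.86 + 7.84 + 41.04 = 64.74

64.74


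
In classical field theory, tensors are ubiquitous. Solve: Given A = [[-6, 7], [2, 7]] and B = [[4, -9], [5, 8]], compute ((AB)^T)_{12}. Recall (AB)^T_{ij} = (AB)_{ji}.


(AB)^T_{ij} = (AB)_{ji} = sum_k A_{jk} B_{ki}.
For i=1, j=2 we need (AB)_{21}:
A_{21} * B_{11} = 2 * 4 = 8
A_{22} * B_{21} = 7 * 5 = 35
Sum = 8 + 35 = 43

43


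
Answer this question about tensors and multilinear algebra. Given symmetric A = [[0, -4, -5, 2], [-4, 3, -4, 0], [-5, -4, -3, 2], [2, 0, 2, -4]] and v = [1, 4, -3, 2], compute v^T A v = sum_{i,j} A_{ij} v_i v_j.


First compute Av:
(Av)_1 = 0*1 + -4*4 + -5*-3 + 2*2 = 3
(Av)_2 = -4*1 + 3*4 + -4*-3 + 0*2 = 20
(Av)_3 = -5*1 + -4*4 + -3*-3 + 2*2 = -8
(Av)_4 = 2*1 + 0*4 + 2*-3 + -4*2 = -12
Av = [3, 20, -8, -12]
Then v^T (Av) = 1*3 + 4*20 + -3*-8 + 2*-12
= 3 + 80 + 24 + -24 = 83

83


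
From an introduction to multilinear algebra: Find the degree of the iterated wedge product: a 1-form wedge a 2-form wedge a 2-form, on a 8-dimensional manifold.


The degree of a wedge product is the sum of the degrees of the individual forms.
Degrees: 1, 2, 2
Total degree = 1 + 2 + 2 = 5

5


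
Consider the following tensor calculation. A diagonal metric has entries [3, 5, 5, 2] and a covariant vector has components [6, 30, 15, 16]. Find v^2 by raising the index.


To raise an index with a diagonal metric: v^i = v_i / g_{ii}.
For index 2: v_2 = 30, g_{22} = 5
v^2 = 30 / 5 = 6

6


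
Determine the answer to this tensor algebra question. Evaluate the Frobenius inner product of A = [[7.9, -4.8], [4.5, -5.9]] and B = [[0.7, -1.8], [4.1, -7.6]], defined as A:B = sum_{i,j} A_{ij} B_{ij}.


A:B = sum over all i,j of A_{ij} * B_{ij}.
Row 1: 7.9*0.7=5.53, -4.8*-1.8=8.64 => row sum = 14.17
Row 2: 4.5*4.1=18.45, -5.9*-7.6=44.84 => row sum = 63.29
Total = 14.17 + 63.29 = 77.46

77.46


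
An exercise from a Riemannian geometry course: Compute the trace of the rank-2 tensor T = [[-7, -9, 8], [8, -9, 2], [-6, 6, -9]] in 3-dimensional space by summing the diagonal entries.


The contraction (trace) of a rank-2 tensor is the sum of its diagonal elements.
Diagonal entries: A[1,1] = -7, A[2,2] = -9, A[3,3] = -9
Tr(A) = -7 + -9 + -9 = -25

-25


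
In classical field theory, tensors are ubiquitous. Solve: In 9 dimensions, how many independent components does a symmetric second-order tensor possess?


A symmetric rank-2 tensor in d dimensions has d(d+1)/2 independent components.
d = 9
d(d+1)/2 = 9 * 10 / 2 = 90 / 2 = 45

45


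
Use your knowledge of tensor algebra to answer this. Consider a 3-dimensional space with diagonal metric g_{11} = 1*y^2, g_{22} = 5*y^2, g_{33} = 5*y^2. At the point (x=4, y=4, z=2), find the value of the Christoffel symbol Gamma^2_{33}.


For a diagonal metric, Gamma^k_{ij} = (1/2) g^{kk} (dg_{ik}/dx_j + dg_{jk}/dx_i - dg_{ij}/dx_k).
The metric is diagonal, so g_{ab} = 0 for a != b.
At the given point: g_{11} = 16, g_{22} = 80, g_{33} = 80
g^{22} = 1/80
dg_{32}/dx_3 = 0 (off-diagonal)
dg_{32}/dx_3 = 0 (off-diagonal)
dg_{33}/dx_2 = dg_{33}/dx_2 = 40
Numerator = 0 + 0 - 40 = -40
Gamma^2_{33} = -40 / (2 * 80) = -1/4

-1/4


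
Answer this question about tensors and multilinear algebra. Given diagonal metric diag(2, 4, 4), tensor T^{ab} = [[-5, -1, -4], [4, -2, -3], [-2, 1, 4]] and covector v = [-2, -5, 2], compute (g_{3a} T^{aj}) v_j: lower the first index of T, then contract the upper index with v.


Step 1: lower the first index. For a diagonal metric, g_{ia} T^{aj} = g_{ii} T^{ij} (no sum on i).
g_{33} = 4
S_3{}^1 = 4 * T^{31} = 4 * -2 = -8
S_3{}^2 = 4 * T^{32} = 4 * 1 = 4
S_3{}^3 = 4 * T^{33} = 4 * 4 = 16
Step 2: contract S_3{}^j with v_j.
S_3{}^1 * v_1 = -8 * -2 = 16
S_3{}^2 * v_2 = 4 * -5 = -20
S_3{}^3 * v_3 = 16 * 2 = 32
Result = 16 + -20 + 32 = 28

28


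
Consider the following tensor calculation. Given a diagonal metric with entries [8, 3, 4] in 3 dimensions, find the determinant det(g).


For a diagonal metric, the determinant is the product of diagonal entries.
Diagonal entries: 8, 3, 4
det(g) = 8 * 3 * 4 = 96

96


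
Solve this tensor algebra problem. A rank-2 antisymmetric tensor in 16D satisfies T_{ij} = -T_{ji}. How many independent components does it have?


An antisymmetric rank-2 tensor satisfies A_{ij} = -A_{ji}, so diagonal entries are zero.
The independent components are the upper-triangular entries: C(n, 2) = n(n-1)/2.
n = 16
C(16, 2) = 16 * 15 / 2 = 240 / 2 = 120

120


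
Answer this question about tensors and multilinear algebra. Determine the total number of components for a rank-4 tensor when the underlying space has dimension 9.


The number of components of a rank-r tensor in d dimensions is d^r.
Here d = 9 and r = 4.
9^4 = 6561

6561


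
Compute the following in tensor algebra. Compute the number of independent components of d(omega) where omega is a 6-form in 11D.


The exterior derivative of a p-form is a (p+1)-form.
Its number of independent components is C(n, p+1).
n = 11, p+1 = 7
C(11, 7) = 330

330
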